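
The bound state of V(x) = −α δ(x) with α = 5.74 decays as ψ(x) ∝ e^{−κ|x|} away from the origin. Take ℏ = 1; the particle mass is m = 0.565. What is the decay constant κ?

κ = 3.24

Integrate −(ℏ²/2m)ψ'' − αδ(x)ψ = Eψ from −ε to +ε: the ψ'' term gives ψ'(0⁺) − ψ'(0⁻) and the δ term gives −(2mα/ℏ²)ψ(0).
With ψ ∝ e^{−κ|x|} this yields −2κ = −2mα/ℏ², so κ = mα/ℏ² = 3.243.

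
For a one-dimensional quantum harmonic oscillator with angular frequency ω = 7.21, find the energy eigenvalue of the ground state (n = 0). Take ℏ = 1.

E = 3.61

Using E_n = (n + ½)ℏω: E_0 = 0.5 × 7.21 = 3.605.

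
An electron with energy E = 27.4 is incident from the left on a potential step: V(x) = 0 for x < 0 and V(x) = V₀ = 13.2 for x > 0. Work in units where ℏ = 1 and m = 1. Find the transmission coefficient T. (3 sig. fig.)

T = 0.973

On each side the TISE gives plane waves with k = √(2m(E − V))/ℏ: k₁ = √(2·1·27.4) = 7.403, k₂ = √(2·1·14.2) = 5.329.
Continuity of ψ and ψ′ at the step yields the reflection amplitude r = (k₁ − k₂)/(k₁ + k₂) = 0.1629; thus R = |r|² = 0.02652, T = 0.9735.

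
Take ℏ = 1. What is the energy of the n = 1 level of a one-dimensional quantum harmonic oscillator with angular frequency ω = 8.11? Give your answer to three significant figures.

Using E_n = (n + ½)ℏω: E_1 = 1.5 × 8.11 = 12.17.

E = 12.2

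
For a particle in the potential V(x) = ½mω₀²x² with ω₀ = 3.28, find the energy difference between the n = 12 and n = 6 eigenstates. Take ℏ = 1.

E_n = ℏω₀(n + ½), so ΔE = (12 − 6) ℏω₀ = 6 × 3.28 = 19.68.

ΔE = 19.7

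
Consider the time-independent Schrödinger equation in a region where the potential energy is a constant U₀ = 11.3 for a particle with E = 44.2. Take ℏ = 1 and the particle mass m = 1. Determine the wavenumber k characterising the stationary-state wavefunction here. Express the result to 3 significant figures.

With E > U₀ the solution is oscillatory, ψ ∝ e^{±ikx} with k = √(2m(E − U₀))/ℏ.
k = √(2 × 1 × 32.9) = 8.112.

k = 8.11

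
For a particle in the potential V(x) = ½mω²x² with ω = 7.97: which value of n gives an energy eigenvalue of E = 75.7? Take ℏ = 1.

Invert E_n = (n + ½)ℏω: n = E/ℏω − ½ = 8.998, so n = 9.

n = 9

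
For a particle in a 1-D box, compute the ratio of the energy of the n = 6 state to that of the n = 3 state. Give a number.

Since E_n ∝ n², the ratio is (6/3)² = 4.

4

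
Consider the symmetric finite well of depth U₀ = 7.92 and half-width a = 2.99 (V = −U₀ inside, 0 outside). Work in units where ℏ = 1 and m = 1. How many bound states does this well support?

N = 8

Define the well-strength parameter z₀ = (a/ℏ)√(2mU₀) = 2.99 × √(2·1·7.92) = 11.90.
A new bound state (alternating even/odd) appears each time z₀ passes a multiple of π/2, so N = ⌊2z₀/π⌋ + 1 = ⌊7.576⌋ + 1 = 8.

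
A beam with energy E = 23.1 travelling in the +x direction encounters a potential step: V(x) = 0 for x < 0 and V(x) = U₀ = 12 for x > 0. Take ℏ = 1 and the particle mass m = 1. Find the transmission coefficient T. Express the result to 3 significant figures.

The wavenumbers are k₁ = √(2mE)/ℏ = 6.797 on the left and k₂ = √(2m(E − U₀))/ℏ = 4.712 on the right.
Matching ψ and ψ′ at x = 0 gives r = (k₁ − k₂)/(k₁ + k₂), so R = r² = 0.03283 and T = 1 − R = 0.9672.

T = 0.967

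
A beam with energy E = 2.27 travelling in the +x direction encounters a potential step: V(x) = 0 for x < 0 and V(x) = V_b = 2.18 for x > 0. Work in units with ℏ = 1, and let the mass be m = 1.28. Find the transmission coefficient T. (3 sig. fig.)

On each side the TISE gives plane waves with k = √(2m(E − V))/ℏ: k₁ = √(2·1.28·2.27) = 2.411, k₂ = √(2·1.28·0.09) = 0.4800.
Continuity of ψ and ψ′ at the step yields the reflection amplitude r = (k₁ − k₂)/(k₁ + k₂) = 0.6679; thus R = |r|² = 0.4461, T = 0.5539.

T = 0.554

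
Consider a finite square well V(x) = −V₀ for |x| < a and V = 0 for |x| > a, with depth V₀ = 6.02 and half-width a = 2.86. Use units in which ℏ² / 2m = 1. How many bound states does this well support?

The dimensionless depth is z₀ = a√(2mV₀)/ℏ = 2.86 × √(6.020) = 7.017.
The even/odd transcendental equations gain one root per π/2 in z₀, giving N = 1 + ⌊2z₀/π⌋ = 1 + ⌊4.467⌋ = 5.

N = 5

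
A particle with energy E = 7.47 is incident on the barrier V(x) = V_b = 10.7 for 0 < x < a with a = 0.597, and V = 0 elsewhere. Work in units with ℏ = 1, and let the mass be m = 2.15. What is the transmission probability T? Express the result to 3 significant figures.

T = 0.0388

Since E < V_b the interior solution is evanescent with decay constant κ = √(2m(V_b − E))/ℏ = 3.727.
κa = 2.225, sinh(κa) = 4.572.
The exact tunnelling result is T⁻¹ = 1 + V_b² sinh²(κa) / [4E(V_b − E)] = 25.80, so T = 0.0388.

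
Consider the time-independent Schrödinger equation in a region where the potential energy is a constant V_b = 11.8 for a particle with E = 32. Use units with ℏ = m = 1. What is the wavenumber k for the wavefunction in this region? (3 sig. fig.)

With E > V_b the solution is oscillatory, ψ ∝ e^{±ikx} with k = √(2m(E − V_b))/ℏ.
k = √(2 × 1 × 20.2) = 6.356.

k = 6.36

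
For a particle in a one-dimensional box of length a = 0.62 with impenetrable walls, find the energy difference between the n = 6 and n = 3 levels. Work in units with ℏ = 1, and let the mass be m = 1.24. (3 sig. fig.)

ΔE = 280

E_n = n²π²ℏ²/(2ma²), so ΔE = (6² − 3²) π²ℏ²/(2ma²).
ΔE = 27 × π² / (2 × 1.24 × 0.62²) = 279.5.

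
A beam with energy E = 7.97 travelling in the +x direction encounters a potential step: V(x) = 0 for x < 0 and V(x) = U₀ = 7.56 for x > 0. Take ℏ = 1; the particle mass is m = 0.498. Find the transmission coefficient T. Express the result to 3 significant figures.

On each side the TISE gives plane waves with k = √(2m(E − V))/ℏ: k₁ = √(2·0.498·7.97) = 2.817, k₂ = √(2·0.498·0.41) = 0.6390.
Continuity of ψ and ψ′ at the step yields the reflection amplitude r = (k₁ − k₂)/(k₁ + k₂) = 0.6302; thus R = |r|² = 0.3972, T = 0.6028.

T = 0.603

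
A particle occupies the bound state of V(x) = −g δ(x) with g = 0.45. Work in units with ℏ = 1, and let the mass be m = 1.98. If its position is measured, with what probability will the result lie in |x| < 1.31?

The normalised bound state is ψ = √κ e^{−κ|x|} with κ = mg/ℏ² = 0.8910.
P(|x| < d) = ∫_{−d}^{d} κ e^{−2κ|x|} dx = 1 − e^{−2κd} = 1 − e^{−2.334} = 0.9031.

P = 0.903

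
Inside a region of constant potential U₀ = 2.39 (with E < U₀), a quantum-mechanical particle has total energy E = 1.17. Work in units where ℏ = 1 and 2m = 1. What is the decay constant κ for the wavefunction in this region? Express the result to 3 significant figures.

Since E < U₀ the TISE in this region is ψ'' = κ²ψ with κ = √(2m(U₀ − E))/ℏ.
κ = √(2 × 0.5 × 1.22) = 1.105.

κ = 1.10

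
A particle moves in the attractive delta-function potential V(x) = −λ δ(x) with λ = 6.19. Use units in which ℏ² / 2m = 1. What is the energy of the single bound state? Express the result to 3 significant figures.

E = -9.58

The bound state is ψ(x) = √κ e^{−κ|x|}. The derivative jump ψ'(0⁺) − ψ'(0⁻) = −(2mλ/ℏ²)ψ(0) fixes κ = mλ/ℏ² = 3.095.
Then E = −ℏ²κ²/(2m) = −mλ²/(2ℏ²) = -9.579.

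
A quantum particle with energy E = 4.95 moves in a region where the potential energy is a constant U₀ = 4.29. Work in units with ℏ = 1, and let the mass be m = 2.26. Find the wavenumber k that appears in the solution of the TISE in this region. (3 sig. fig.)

With E > U₀ the solution is oscillatory, ψ ∝ e^{±ikx} with k = √(2m(E − U₀))/ℏ.
k = √(2 × 2.26 × 0.66) = 1.727.

k = 1.73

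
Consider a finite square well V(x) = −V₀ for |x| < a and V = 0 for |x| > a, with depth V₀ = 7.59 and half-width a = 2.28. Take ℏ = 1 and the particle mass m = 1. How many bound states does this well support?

N = 6

Define the well-strength parameter z₀ = (a/ℏ)√(2mV₀) = 2.28 × √(2·1·7.59) = 8.883.
The even/odd transcendental equations gain one root per π/2 in z₀, giving N = 1 + ⌊2z₀/π⌋ = 1 + ⌊5.655⌋ = 6.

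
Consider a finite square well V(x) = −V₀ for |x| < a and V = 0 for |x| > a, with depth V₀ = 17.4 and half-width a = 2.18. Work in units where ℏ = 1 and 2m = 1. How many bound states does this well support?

Define the well-strength parameter z₀ = (a/ℏ)√(2mV₀) = 2.18 × √(2·0.5·17.4) = 9.094.
A new bound state (alternating even/odd) appears each time z₀ passes a multiple of π/2, so N = ⌊2z₀/π⌋ + 1 = ⌊5.789⌋ + 1 = 6.

N = 6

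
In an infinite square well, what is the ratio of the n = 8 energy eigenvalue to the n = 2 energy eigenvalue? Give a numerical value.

16

E_n = n²π²ℏ²/(2mL²) so the ratio is n₂²/n₁² = 64/4 = 16.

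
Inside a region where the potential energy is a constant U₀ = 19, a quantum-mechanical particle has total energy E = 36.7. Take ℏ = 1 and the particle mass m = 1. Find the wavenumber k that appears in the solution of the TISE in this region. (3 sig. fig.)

k = 5.95

With E > U₀ the solution is oscillatory, ψ ∝ e^{±ikx} with k = √(2m(E − U₀))/ℏ.
k = √(2 × 1 × 17.7) = 5.950.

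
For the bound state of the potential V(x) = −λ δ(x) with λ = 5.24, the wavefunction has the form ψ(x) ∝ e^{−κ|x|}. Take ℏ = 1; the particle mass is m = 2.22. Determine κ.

Integrate −(ℏ²/2m)ψ'' − λδ(x)ψ = Eψ from −ε to +ε: the ψ'' term gives ψ'(0⁺) − ψ'(0⁻) and the δ term gives −(2mλ/ℏ²)ψ(0).
With ψ ∝ e^{−κ|x|} this yields −2κ = −2mλ/ℏ², so κ = mλ/ℏ² = 11.63.

κ = 11.6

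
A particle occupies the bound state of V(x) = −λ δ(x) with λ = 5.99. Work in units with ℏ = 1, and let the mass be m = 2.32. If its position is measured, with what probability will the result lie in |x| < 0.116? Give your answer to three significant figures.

P = 0.960

The normalised bound state is ψ = √κ e^{−κ|x|} with κ = mλ/ℏ² = 13.90.
P(|x| < d) = ∫_{−d}^{d} κ e^{−2κ|x|} dx = 1 − e^{−2κd} = 1 − e^{−3.224} = 0.9602.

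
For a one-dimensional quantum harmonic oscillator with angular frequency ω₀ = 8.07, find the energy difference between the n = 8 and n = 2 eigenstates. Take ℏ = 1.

E_n = ℏω₀(n + ½), so ΔE = (8 − 2) ℏω₀ = 6 × 8.07 = 48.42.

ΔE = 48.4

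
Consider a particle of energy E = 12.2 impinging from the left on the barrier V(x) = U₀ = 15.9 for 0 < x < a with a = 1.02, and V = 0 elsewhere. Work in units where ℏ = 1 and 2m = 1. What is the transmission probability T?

E < U₀: inside the barrier ψ ∝ e^{±κx} with κ = √(2m(U₀ − E))/ℏ = 1.924.
κa = 1.962, sinh(κa) = 3.487.
The exact tunnelling result is T⁻¹ = 1 + U₀² sinh²(κa) / [4E(U₀ − E)] = 18.02, so T = 0.0555.

T = 0.0555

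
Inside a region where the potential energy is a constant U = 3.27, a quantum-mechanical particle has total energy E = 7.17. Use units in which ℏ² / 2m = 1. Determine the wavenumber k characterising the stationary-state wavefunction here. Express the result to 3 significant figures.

k = 1.97

With E > U the solution is oscillatory, ψ ∝ e^{±ikx} with k = √(2m(E − U))/ℏ.
k = √(2 × 0.5 × 3.9) = 1.975.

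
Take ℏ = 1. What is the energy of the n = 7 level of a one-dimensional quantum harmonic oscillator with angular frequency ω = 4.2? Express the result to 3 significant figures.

E = 31.5

Using E_n = (n + ½)ℏω: E_7 = 7.5 × 4.2 = 31.50.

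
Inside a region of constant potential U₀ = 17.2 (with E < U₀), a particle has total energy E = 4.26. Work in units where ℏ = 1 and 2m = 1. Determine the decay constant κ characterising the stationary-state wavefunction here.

κ = 3.60

Since E < U₀ the TISE in this region is ψ'' = κ²ψ with κ = √(2m(U₀ − E))/ℏ.
κ = √(2 × 0.5 × 12.94) = 3.597.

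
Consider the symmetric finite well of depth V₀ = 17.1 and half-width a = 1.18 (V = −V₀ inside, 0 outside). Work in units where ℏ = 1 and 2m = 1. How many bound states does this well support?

The dimensionless depth is z₀ = a√(2mV₀)/ℏ = 1.18 × √(17.10) = 4.880.
A new bound state (alternating even/odd) appears each time z₀ passes a multiple of π/2, so N = ⌊2z₀/π⌋ + 1 = ⌊3.106⌋ + 1 = 4.

N = 4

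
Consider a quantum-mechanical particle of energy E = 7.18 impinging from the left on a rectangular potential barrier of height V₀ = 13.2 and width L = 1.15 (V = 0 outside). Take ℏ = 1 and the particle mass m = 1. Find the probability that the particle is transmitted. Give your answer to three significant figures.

E < V₀: inside the barrier ψ ∝ e^{±κx} with κ = √(2m(V₀ − E))/ℏ = 3.470.
κL = 3.990, sinh(κL) = 27.03.
Matching ψ, ψ′ at both faces gives T = [1 + V₀² sinh²(κL) / (4E(V₀ − E))]⁻¹ = 1/737.2 = 0.00136.

T = 0.00136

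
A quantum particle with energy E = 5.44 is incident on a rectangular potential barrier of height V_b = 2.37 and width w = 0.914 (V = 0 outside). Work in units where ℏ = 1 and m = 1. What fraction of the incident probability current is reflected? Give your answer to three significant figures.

E > V_b: inside the barrier k₂ = √(2m(E − V_b))/ℏ = 2.478, k₂w = 2.265.
T = [1 + V_b² sin²(k₂w) / (4E(E − V_b))]⁻¹ = 1/1.050 = 0.953.
R = 1 − T = 0.0473.

R = 0.0473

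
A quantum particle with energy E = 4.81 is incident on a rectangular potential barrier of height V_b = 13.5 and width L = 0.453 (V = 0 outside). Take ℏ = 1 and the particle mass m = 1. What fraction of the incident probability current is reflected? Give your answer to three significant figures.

R = 0.919

E < V_b: inside the barrier ψ ∝ e^{±κx} with κ = √(2m(V_b − E))/ℏ = 4.169.
κL = 1.889, sinh(κL) = 3.229.
The exact tunnelling result is T⁻¹ = 1 + V_b² sinh²(κL) / [4E(V_b − E)] = 12.37, so T = 0.0809.
R = 1 − T = 0.919.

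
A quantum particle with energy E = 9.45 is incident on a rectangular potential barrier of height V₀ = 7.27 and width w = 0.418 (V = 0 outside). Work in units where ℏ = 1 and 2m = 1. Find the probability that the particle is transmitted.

T = 0.823

Above the barrier the interior wavenumber is k₂ = √(2m(E − V₀))/ℏ = 1.476, giving phase k₂w = 0.6172.
T = [1 + V₀² sin²(k₂w) / (4E(E − V₀))]⁻¹ = 1/1.215 = 0.823.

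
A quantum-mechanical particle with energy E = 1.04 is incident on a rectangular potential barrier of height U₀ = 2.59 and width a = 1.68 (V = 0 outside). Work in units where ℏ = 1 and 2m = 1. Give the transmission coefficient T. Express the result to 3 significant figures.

E < U₀: inside the barrier ψ ∝ e^{±κx} with κ = √(2m(U₀ − E))/ℏ = 1.245.
κa = 2.092, sinh(κa) = 3.987.
Matching ψ, ψ′ at both faces gives T = [1 + U₀² sinh²(κa) / (4E(U₀ − E))]⁻¹ = 1/17.54 = 0.0570.

T = 0.0570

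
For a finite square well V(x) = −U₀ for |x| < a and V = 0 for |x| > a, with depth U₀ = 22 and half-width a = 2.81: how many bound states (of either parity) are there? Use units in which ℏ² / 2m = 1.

The dimensionless depth is z₀ = a√(2mU₀)/ℏ = 2.81 × √(22.00) = 13.18.
A new bound state (alternating even/odd) appears each time z₀ passes a multiple of π/2, so N = ⌊2z₀/π⌋ + 1 = ⌊8.391⌋ + 1 = 9.

N = 9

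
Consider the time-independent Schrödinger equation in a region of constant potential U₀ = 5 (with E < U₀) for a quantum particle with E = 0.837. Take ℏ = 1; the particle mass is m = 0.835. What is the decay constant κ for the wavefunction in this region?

κ = 2.64

Since E < U₀ the TISE in this region is ψ'' = κ²ψ with κ = √(2m(U₀ − E))/ℏ.
κ = √(2 × 0.835 × 4.163) = 2.637.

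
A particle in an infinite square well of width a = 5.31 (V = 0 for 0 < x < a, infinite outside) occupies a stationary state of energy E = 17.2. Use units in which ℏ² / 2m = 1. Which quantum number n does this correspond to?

From E_n = n²π²ℏ²/(2ma²) invert to n = √(2ma²E)/(πℏ).
n = (5.31/π) × √(2 × 0.5 × 17.2) = 7.010 → n = 7.

n = 7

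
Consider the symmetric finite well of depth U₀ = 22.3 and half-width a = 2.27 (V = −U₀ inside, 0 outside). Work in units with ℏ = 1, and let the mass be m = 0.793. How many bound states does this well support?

Define the well-strength parameter z₀ = (a/ℏ)√(2mU₀) = 2.27 × √(2·0.793·22.3) = 13.50.
The even/odd transcendental equations gain one root per π/2 in z₀, giving N = 1 + ⌊2z₀/π⌋ = 1 + ⌊8.594⌋ = 9.

N = 9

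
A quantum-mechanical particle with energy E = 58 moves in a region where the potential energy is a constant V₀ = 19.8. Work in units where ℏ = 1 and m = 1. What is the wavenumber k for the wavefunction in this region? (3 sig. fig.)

k = 8.74

With E > V₀ the solution is oscillatory, ψ ∝ e^{±ikx} with k = √(2m(E − V₀))/ℏ.
k = √(2 × 1 × 38.2) = 8.741.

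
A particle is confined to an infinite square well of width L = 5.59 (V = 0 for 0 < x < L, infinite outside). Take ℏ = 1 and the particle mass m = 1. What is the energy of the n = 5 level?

The infinite-well eigenfunctions ψ_n = √(2/L) sin(nπx/L) vanish at both walls, giving E_n = n²π²ℏ²/(2mL²).
E_5 = 5² × π² / (2 × 1 × 5.59²) = 3.948.

E = 3.95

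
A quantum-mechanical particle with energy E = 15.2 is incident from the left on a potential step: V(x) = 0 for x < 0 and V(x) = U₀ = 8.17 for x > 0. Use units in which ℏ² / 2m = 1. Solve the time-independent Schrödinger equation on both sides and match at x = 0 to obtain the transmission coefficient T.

T = 0.964

On each side the TISE gives plane waves with k = √(2m(E − V))/ℏ: k₁ = √(2·½·15.2) = 3.899, k₂ = √(2·½·7.03) = 2.651.
Continuity of ψ and ψ′ at the step yields the reflection amplitude r = (k₁ − k₂)/(k₁ + k₂) = 0.1904; thus R = |r|² = 0.03626, T = 0.9637.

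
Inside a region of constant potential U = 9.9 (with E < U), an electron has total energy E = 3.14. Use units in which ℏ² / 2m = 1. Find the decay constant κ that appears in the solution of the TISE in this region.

κ = 2.60

Since E < U the TISE in this region is ψ'' = κ²ψ with κ = √(2m(U − E))/ℏ.
κ = √(2 × 0.5 × 6.76) = 2.600.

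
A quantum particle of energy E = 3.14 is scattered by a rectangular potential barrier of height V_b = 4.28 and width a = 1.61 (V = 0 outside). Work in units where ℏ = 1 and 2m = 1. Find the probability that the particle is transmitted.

T = 0.0968

E < V_b: inside the barrier ψ ∝ e^{±κx} with κ = √(2m(V_b − E))/ℏ = 1.068.
κa = 1.719, sinh(κa) = 2.700.
Matching ψ, ψ′ at both faces gives T = [1 + V_b² sinh²(κa) / (4E(V_b − E))]⁻¹ = 1/10.33 = 0.0968.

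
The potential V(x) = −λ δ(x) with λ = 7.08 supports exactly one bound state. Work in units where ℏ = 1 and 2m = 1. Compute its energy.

E = -12.5

For x ≠ 0 the bound state is ψ ∝ e^{−κ|x|}; integrating the TISE across the delta gives the cusp condition 2κ = 2mλ/ℏ², so κ = 3.540.
Then E = −ℏ²κ²/(2m) = −mλ²/(2ℏ²) = -12.53.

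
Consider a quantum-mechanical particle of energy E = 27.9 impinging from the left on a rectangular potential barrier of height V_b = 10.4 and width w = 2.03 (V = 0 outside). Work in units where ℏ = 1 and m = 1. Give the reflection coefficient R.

E > V_b: inside the barrier k₂ = √(2m(E − V_b))/ℏ = 5.916, k₂w = 12.01.
Matching at both interfaces gives T⁻¹ = 1 + V_b² sin²(k₂w) / [4E(E − V_b)] = 1.015, hence T = 0.985.
R = 1 − T = 0.0152.

R = 0.0152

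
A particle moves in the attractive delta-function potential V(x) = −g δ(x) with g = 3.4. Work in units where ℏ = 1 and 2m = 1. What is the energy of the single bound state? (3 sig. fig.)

E = -2.89

For x ≠ 0 the bound state is ψ ∝ e^{−κ|x|}; integrating the TISE across the delta gives the cusp condition 2κ = 2mg/ℏ², so κ = 1.700.
Then E = −ℏ²κ²/(2m) = −mg²/(2ℏ²) = -2.890.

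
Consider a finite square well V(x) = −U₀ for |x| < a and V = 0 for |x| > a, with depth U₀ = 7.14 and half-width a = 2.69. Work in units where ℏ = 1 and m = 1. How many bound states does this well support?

N = 7

Define the well-strength parameter z₀ = (a/ℏ)√(2mU₀) = 2.69 × √(2·1·7.14) = 10.17.
The even/odd transcendental equations gain one root per π/2 in z₀, giving N = 1 + ⌊2z₀/π⌋ = 1 + ⌊6.471⌋ = 7.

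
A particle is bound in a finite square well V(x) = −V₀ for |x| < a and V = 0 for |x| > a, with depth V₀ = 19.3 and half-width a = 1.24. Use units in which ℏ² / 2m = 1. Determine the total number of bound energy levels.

N = 4

The dimensionless depth is z₀ = a√(2mV₀)/ℏ = 1.24 × √(19.30) = 5.448.
The even/odd transcendental equations gain one root per π/2 in z₀, giving N = 1 + ⌊2z₀/π⌋ = 1 + ⌊3.468⌋ = 4.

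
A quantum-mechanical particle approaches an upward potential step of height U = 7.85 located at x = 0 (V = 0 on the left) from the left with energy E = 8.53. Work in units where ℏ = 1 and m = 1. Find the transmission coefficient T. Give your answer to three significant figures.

The wavenumbers are k₁ = √(2mE)/ℏ = 4.130 on the left and k₂ = √(2m(E − U))/ℏ = 1.166 on the right.
Continuity of ψ and ψ′ at the step yields the reflection amplitude r = (k₁ − k₂)/(k₁ + k₂) = 0.5596; thus R = |r|² = 0.3132, T = 0.6868.

T = 0.687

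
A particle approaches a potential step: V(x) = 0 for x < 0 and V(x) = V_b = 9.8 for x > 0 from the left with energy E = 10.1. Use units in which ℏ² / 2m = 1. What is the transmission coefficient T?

T = 0.502

The wavenumbers are k₁ = √(2mE)/ℏ = 3.178 on the left and k₂ = √(2m(E − V_b))/ℏ = 0.5477 on the right.
Matching ψ and ψ′ at x = 0 gives r = (k₁ − k₂)/(k₁ + k₂), so R = r² = 0.4984 and T = 1 − R = 0.5016.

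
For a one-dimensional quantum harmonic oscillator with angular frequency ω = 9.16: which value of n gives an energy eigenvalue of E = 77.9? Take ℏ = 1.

n = 8

E_n = ℏω(n + ½) ⇒ n = E/(ℏω) − ½ = 77.9/9.16 − 0.5 = 8.004 → n = 8.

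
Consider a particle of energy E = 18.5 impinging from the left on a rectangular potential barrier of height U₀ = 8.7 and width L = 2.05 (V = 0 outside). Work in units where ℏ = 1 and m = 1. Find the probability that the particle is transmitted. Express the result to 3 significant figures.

E > U₀: inside the barrier k₂ = √(2m(E − U₀))/ℏ = 4.427, k₂L = 9.076.
T = [1 + U₀² sin²(k₂L) / (4E(E − U₀))]⁻¹ = 1/1.012 = 0.988.

T = 0.988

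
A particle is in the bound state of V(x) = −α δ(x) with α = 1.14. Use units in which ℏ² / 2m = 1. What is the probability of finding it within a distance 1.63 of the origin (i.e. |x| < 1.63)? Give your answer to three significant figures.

The normalised bound state is ψ = √κ e^{−κ|x|} with κ = mα/ℏ² = 0.5700.
P(|x| < d) = ∫_{−d}^{d} κ e^{−2κ|x|} dx = 1 − e^{−2κd} = 1 − e^{−1.858} = 0.8440.

P = 0.844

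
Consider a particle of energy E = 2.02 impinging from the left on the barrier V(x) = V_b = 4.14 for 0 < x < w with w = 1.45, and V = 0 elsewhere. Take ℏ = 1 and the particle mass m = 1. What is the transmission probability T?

T = 0.0101

E < V_b: inside the barrier ψ ∝ e^{±κx} with κ = √(2m(V_b − E))/ℏ = 2.059.
κw = 2.986, sinh(κw) = 9.875.
Matching ψ, ψ′ at both faces gives T = [1 + V_b² sinh²(κw) / (4E(V_b − E))]⁻¹ = 1/98.58 = 0.0101.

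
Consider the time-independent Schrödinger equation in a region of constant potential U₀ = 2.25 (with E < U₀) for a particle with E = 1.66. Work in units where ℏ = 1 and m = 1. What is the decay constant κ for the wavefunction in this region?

κ = 1.09

Since E < U₀ the TISE in this region is ψ'' = κ²ψ with κ = √(2m(U₀ − E))/ℏ.
κ = √(2 × 1 × 0.59) = 1.086.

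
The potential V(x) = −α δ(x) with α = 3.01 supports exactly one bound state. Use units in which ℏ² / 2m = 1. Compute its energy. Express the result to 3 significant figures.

For x ≠ 0 the bound state is ψ ∝ e^{−κ|x|}; integrating the TISE across the delta gives the cusp condition 2κ = 2mα/ℏ², so κ = 1.505.
Then E = −ℏ²κ²/(2m) = −mα²/(2ℏ²) = -2.265.

E = -2.27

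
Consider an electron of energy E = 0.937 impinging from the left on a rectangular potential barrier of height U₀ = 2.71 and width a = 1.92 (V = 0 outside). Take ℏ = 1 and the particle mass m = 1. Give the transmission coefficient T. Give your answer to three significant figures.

T = 0.00262

E < U₀: inside the barrier ψ ∝ e^{±κx} with κ = √(2m(U₀ − E))/ℏ = 1.883.
κa = 3.616, sinh(κa) = 18.57.
The exact tunnelling result is T⁻¹ = 1 + U₀² sinh²(κa) / [4E(U₀ − E)] = 382.2, so T = 0.00262.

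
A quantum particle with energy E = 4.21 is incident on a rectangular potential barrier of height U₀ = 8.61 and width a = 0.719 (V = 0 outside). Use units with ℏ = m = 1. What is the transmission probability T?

T = 0.0546

Since E < U₀ the interior solution is evanescent with decay constant κ = √(2m(U₀ − E))/ℏ = 2.966.
κa = 2.133, sinh(κa) = 4.160.
The exact tunnelling result is T⁻¹ = 1 + U₀² sinh²(κa) / [4E(U₀ − E)] = 18.32, so T = 0.0546.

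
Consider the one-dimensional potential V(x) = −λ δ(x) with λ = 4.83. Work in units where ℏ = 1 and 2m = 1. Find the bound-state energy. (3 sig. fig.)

E = -5.83

For x ≠ 0 the bound state is ψ ∝ e^{−κ|x|}; integrating the TISE across the delta gives the cusp condition 2κ = 2mλ/ℏ², so κ = 2.415.
Then E = −ℏ²κ²/(2m) = −mλ²/(2ℏ²) = -5.832.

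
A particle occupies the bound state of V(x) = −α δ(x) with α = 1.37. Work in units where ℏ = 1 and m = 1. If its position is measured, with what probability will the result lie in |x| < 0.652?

The normalised bound state is ψ = √κ e^{−κ|x|} with κ = mα/ℏ² = 1.370.
P(|x| < d) = ∫_{−d}^{d} κ e^{−2κ|x|} dx = 1 − e^{−2κd} = 1 − e^{−1.786} = 0.8325.

P = 0.832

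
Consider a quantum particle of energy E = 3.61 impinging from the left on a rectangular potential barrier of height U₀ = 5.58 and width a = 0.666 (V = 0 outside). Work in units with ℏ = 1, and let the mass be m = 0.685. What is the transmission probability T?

E < U₀: inside the barrier ψ ∝ e^{±κx} with κ = √(2m(U₀ − E))/ℏ = 1.643.
κa = 1.094, sinh(κa) = 1.326.
Matching ψ, ψ′ at both faces gives T = [1 + U₀² sinh²(κa) / (4E(U₀ − E))]⁻¹ = 1/2.924 = 0.342.

T = 0.342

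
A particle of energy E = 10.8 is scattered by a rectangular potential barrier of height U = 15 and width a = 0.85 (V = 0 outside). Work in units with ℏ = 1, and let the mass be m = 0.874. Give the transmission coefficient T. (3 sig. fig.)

E < U: inside the barrier ψ ∝ e^{±κx} with κ = √(2m(U − E))/ℏ = 2.710.
κa = 2.303, sinh(κa) = 4.953.
The exact tunnelling result is T⁻¹ = 1 + U² sinh²(κa) / [4E(U − E)] = 31.42, so T = 0.0318.

T = 0.0318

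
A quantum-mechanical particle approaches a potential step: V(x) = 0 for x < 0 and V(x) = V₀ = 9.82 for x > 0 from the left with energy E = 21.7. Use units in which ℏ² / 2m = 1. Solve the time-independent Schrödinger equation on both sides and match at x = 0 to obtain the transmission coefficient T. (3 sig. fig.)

T = 0.978

On each side the TISE gives plane waves with k = √(2m(E − V))/ℏ: k₁ = √(2·½·21.7) = 4.658, k₂ = √(2·½·11.88) = 3.447.
Continuity of ψ and ψ′ at the step yields the reflection amplitude r = (k₁ − k₂)/(k₁ + k₂) = 0.1495; thus R = |r|² = 0.02235, T = 0.9777.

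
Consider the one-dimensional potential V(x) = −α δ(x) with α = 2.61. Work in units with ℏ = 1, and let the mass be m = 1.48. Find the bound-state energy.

For x ≠ 0 the bound state is ψ ∝ e^{−κ|x|}; integrating the TISE across the delta gives the cusp condition 2κ = 2mα/ℏ², so κ = 3.863.
Then E = −ℏ²κ²/(2m) = −mα²/(2ℏ²) = -5.041.

E = -5.04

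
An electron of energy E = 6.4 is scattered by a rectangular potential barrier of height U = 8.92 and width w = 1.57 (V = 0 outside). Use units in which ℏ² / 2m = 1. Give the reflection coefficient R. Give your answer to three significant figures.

R = 0.978

E < U: inside the barrier ψ ∝ e^{±κx} with κ = √(2m(U − E))/ℏ = 1.587.
κw = 2.492, sinh(κw) = 6.003.
The exact tunnelling result is T⁻¹ = 1 + U² sinh²(κw) / [4E(U − E)] = 45.45, so T = 0.0220.
R = 1 − T = 0.978.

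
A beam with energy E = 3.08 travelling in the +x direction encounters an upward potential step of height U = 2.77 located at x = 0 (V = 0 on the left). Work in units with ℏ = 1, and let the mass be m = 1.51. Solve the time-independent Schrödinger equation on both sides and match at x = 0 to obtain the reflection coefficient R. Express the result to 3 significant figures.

R = 0.269

On each side the TISE gives plane waves with k = √(2m(E − V))/ℏ: k₁ = √(2·1.51·3.08) = 3.050, k₂ = √(2·1.51·0.31) = 0.9676.
Matching ψ and ψ′ at x = 0 gives r = (k₁ − k₂)/(k₁ + k₂), so R = r² = 0.2686 and T = 1 − R = 0.7314.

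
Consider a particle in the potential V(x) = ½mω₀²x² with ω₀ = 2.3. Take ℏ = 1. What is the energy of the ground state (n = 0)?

The oscillator eigenvalues are E_n = ℏω₀(n + ½), so E_0 = 2.3 × 0.5 = 1.150.

E = 1.15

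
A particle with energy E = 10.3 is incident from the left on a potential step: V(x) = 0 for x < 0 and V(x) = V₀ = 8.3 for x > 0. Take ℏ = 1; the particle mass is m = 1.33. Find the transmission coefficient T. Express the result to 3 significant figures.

The wavenumbers are k₁ = √(2mE)/ℏ = 5.234 on the left and k₂ = √(2m(E − V₀))/ℏ = 2.307 on the right.
Matching ψ and ψ′ at x = 0 gives r = (k₁ − k₂)/(k₁ + k₂), so R = r² = 0.1507 and T = 1 − R = 0.8493.

T = 0.849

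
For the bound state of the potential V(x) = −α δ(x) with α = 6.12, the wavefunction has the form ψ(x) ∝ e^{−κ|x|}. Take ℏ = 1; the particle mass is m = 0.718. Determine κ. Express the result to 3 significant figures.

κ = 4.39

Integrating the TISE across x = 0 gives the cusp condition ψ'(0⁺) − ψ'(0⁻) = −(2mα/ℏ²)ψ(0).
With ψ ∝ e^{−κ|x|} this yields −2κ = −2mα/ℏ², so κ = mα/ℏ² = 4.394.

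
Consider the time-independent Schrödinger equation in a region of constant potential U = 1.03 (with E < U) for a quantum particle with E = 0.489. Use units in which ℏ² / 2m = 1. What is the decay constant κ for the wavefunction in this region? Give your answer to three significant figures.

Since E < U the TISE in this region is ψ'' = κ²ψ with κ = √(2m(U − E))/ℏ.
κ = √(2 × 0.5 × 0.541) = 0.7355.

κ = 0.736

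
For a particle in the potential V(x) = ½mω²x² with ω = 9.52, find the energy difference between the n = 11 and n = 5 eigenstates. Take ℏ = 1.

ΔE = 57.1

E_n = ℏω(n + ½), so ΔE = (11 − 5) ℏω = 6 × 9.52 = 57.12.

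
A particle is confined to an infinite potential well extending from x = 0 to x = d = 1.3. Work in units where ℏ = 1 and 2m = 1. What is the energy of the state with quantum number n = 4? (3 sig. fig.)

E = 93.4

The infinite-well eigenfunctions ψ_n = √(2/d) sin(nπx/d) vanish at both walls, giving E_n = n²π²ℏ²/(2md²).
E_4 = 4² × π² / (2 × 0.5 × 1.3²) = 93.44.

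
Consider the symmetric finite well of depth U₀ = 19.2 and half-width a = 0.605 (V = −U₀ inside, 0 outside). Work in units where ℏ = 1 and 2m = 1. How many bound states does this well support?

The dimensionless depth is z₀ = a√(2mU₀)/ℏ = 0.605 × √(19.20) = 2.651.
The even/odd transcendental equations gain one root per π/2 in z₀, giving N = 1 + ⌊2z₀/π⌋ = 1 + ⌊1.688⌋ = 2.

N = 2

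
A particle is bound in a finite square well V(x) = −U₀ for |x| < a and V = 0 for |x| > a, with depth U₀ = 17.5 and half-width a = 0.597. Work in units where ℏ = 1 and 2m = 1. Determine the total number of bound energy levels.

N = 2

The dimensionless depth is z₀ = a√(2mU₀)/ℏ = 0.597 × √(17.50) = 2.497.
The even/odd transcendental equations gain one root per π/2 in z₀, giving N = 1 + ⌊2z₀/π⌋ = 1 + ⌊1.590⌋ = 2.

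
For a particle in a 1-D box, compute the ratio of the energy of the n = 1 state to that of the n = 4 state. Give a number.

0.0625

E_n = n²π²ℏ²/(2mL²) so the ratio is n₂²/n₁² = 1/16 = 0.0625.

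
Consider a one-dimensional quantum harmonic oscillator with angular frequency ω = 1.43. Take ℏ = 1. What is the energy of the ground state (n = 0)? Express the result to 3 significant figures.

E = 0.715

Using E_n = (n + ½)ℏω: E_0 = 0.5 × 1.43 = 0.7150.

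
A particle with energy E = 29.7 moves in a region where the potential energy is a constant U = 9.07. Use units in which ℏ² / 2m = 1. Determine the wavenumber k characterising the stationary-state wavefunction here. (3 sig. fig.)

With E > U the solution is oscillatory, ψ ∝ e^{±ikx} with k = √(2m(E − U))/ℏ.
k = √(2 × 0.5 × 20.63) = 4.542.

k = 4.54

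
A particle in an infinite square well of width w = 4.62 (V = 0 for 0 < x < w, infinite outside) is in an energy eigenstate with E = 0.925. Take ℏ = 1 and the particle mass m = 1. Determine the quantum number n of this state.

For an infinite well E_n = n²π²ℏ²/(2mw²), so n = (w/πℏ)√(2mE).
n = (4.62/π) × √(2 × 1 × 0.925) = 2.000 → n = 2.

n = 2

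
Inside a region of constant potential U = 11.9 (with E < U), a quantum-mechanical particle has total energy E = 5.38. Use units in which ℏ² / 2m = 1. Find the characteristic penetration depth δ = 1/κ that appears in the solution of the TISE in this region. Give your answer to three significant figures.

δ = 0.392

Since E < U the TISE in this region is ψ'' = κ²ψ with κ = √(2m(U − E))/ℏ.
κ = √(2 × 0.5 × 6.52) = 2.553. The penetration depth is δ = 1/κ = 0.392.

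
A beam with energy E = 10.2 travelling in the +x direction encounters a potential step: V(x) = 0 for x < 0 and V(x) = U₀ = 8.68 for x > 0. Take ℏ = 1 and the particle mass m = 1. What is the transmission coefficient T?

T = 0.804

The wavenumbers are k₁ = √(2mE)/ℏ = 4.517 on the left and k₂ = √(2m(E − U₀))/ℏ = 1.744 on the right.
Continuity of ψ and ψ′ at the step yields the reflection amplitude r = (k₁ − k₂)/(k₁ + k₂) = 0.4430; thus R = |r|² = 0.1962, T = 0.8038.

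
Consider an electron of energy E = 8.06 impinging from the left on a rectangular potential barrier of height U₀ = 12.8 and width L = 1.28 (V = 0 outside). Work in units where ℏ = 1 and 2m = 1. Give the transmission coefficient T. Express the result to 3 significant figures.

T = 0.0141

Since E < U₀ the interior solution is evanescent with decay constant κ = √(2m(U₀ − E))/ℏ = 2.177.
κL = 2.787, sinh(κL) = 8.083.
Matching ψ, ψ′ at both faces gives T = [1 + U₀² sinh²(κL) / (4E(U₀ − E))]⁻¹ = 1/71.05 = 0.0141.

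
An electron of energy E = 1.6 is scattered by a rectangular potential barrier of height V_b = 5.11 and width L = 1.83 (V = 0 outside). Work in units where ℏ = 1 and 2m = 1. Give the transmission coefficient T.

Since E < V_b the interior solution is evanescent with decay constant κ = √(2m(V_b − E))/ℏ = 1.873.
κL = 3.429, sinh(κL) = 15.40.
Matching ψ, ψ′ at both faces gives T = [1 + V_b² sinh²(κL) / (4E(V_b − E))]⁻¹ = 1/276.6 = 0.00361.

T = 0.00361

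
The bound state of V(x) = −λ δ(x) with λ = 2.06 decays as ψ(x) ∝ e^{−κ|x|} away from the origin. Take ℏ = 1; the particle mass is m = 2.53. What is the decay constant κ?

κ = 5.21

Integrating the TISE across x = 0 gives the cusp condition ψ'(0⁺) − ψ'(0⁻) = −(2mλ/ℏ²)ψ(0).
With ψ ∝ e^{−κ|x|} this yields −2κ = −2mλ/ℏ², so κ = mλ/ℏ² = 5.212.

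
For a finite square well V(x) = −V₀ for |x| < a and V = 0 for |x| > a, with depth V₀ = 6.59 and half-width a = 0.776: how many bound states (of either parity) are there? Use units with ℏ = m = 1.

The dimensionless depth is z₀ = a√(2mV₀)/ℏ = 0.776 × √(13.18) = 2.817.
A new bound state (alternating even/odd) appears each time z₀ passes a multiple of π/2, so N = ⌊2z₀/π⌋ + 1 = ⌊1.793⌋ + 1 = 2.

N = 2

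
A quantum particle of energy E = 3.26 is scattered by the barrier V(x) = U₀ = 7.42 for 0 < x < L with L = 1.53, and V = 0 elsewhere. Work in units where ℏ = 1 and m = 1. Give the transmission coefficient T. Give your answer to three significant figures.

E < U₀: inside the barrier ψ ∝ e^{±κx} with κ = √(2m(U₀ − E))/ℏ = 2.884.
κL = 4.413, sinh(κL) = 41.26.
Matching ψ, ψ′ at both faces gives T = [1 + U₀² sinh²(κL) / (4E(U₀ − E))]⁻¹ = 1/1729 = 0.000578.

T = 0.000578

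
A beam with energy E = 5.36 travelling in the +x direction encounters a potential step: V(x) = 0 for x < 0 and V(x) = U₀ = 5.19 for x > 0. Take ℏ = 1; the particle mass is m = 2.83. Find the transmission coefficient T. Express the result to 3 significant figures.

On each side the TISE gives plane waves with k = √(2m(E − V))/ℏ: k₁ = √(2·2.83·5.36) = 5.508, k₂ = √(2·2.83·0.17) = 0.9809.
Matching ψ and ψ′ at x = 0 gives r = (k₁ − k₂)/(k₁ + k₂), so R = r² = 0.4867 and T = 1 − R = 0.5133.

T = 0.513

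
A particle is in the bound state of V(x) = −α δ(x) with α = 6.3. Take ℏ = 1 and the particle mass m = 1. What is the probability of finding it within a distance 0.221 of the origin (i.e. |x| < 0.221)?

P = 0.938

The normalised bound state is ψ = √κ e^{−κ|x|} with κ = mα/ℏ² = 6.300.
P(|x| < d) = ∫_{−d}^{d} κ e^{−2κ|x|} dx = 1 − e^{−2κd} = 1 − e^{−2.785} = 0.9382.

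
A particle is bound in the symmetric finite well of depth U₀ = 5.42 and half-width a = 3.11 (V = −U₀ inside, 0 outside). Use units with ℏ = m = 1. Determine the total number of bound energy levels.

N = 7

Define the well-strength parameter z₀ = (a/ℏ)√(2mU₀) = 3.11 × √(2·1·5.42) = 10.24.
The even/odd transcendental equations gain one root per π/2 in z₀, giving N = 1 + ⌊2z₀/π⌋ = 1 + ⌊6.519⌋ = 7.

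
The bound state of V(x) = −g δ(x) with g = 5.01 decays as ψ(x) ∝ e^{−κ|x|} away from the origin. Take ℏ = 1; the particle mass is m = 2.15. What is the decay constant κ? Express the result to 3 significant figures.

Integrate −(ℏ²/2m)ψ'' − gδ(x)ψ = Eψ from −ε to +ε: the ψ'' term gives ψ'(0⁺) − ψ'(0⁻) and the δ term gives −(2mg/ℏ²)ψ(0).
With ψ ∝ e^{−κ|x|} this yields −2κ = −2mg/ℏ², so κ = mg/ℏ² = 10.77.

κ = 10.8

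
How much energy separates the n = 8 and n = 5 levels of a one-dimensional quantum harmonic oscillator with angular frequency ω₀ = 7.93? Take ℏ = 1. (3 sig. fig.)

E_n = ℏω₀(n + ½), so ΔE = (8 − 5) ℏω₀ = 3 × 7.93 = 23.79.

ΔE = 23.8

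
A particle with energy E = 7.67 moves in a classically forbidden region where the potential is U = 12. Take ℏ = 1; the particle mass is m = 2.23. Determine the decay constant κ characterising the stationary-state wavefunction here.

κ = 4.39

Since E < U the TISE in this region is ψ'' = κ²ψ with κ = √(2m(U − E))/ℏ.
κ = √(2 × 2.23 × 4.33) = 4.395.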